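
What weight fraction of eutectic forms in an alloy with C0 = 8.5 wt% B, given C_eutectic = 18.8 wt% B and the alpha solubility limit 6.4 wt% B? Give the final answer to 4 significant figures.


f_primary = (C_e - C0) / (C_e - C_alpha_max)
f_primary = (18.8 - 8.5) / (18.8 - 6.4)
f_primary = 0.830645
f_eutectic = 1 - 0.830645 = 0.1694


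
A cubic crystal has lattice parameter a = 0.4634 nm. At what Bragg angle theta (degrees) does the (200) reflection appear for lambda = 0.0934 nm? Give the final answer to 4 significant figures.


d = a / sqrt(h^2+k^2+l^2)
d = 0.4634 / sqrt(4) = 0.2317 nm
lambda = 2*d*sin(theta)  =>  sin(theta) = lambda / (2*d)
sin(theta) = 0.0934 / (2 * 0.2317) = 0.201554
theta = 11.63 deg


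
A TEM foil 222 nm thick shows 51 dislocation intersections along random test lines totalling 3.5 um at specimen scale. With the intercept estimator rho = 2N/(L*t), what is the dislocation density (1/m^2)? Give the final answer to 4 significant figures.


rho = 2N / (L * t)
L = 3.5 um = 3.5e-06 m, t = 222 nm = 2.22e-07 m
rho = 2 * 51 / (3.5e-06 * 2.22e-07)
rho = 1.313e+14 1/m^2


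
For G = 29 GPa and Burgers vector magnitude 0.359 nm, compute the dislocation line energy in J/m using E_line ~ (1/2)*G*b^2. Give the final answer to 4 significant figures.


E = G*b^2/2
b = 0.359 nm = 3.59e-10 m
G = 29 GPa = 2.9e+10 Pa
E = 0.5 * 2.9e+10 * (3.59e-10)^2
E = 1.869e-09 J/m


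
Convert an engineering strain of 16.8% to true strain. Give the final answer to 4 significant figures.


epsilon_true = ln(1 + epsilon_eng)
epsilon_true = ln(1 + 0.168)
epsilon_true = 0.1553


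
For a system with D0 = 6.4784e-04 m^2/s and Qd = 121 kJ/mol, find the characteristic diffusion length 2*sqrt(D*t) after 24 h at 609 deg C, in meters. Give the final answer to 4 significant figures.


Step 1: D = D0 * exp(-Qd/(R*T))
T = 882.15 K
D = 6.4784e-04 * exp(-121e3 / (8.314 * 882.15)) = 4.43048e-11 m^2/s
Step 2: L = 2*sqrt(D*t)
t = 24 h = 86400 s
L = 2*sqrt(4.43048e-11 * 86400) = 3.913e-03 m


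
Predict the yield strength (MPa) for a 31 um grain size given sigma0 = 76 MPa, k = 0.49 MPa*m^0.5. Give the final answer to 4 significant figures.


sigma_y = sigma0 + k / sqrt(d)
d = 31 um = 3.1e-05 m
sigma_y = 76 + 0.49 / sqrt(3.1e-05)
sigma_y = 164 MPa


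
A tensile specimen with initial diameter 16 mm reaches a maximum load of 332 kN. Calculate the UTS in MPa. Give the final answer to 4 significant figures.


A0 = pi*(d/2)^2 = pi*(16/2)^2 = 201.062 mm^2
UTS = F_max / A0 = 332*1000 / 201.062
UTS = 1651 MPa


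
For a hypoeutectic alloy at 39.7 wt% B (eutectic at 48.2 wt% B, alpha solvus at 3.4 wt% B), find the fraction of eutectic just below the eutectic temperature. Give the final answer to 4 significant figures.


f_primary = (C_e - C0) / (C_e - C_alpha_max)
f_primary = (48.2 - 39.7) / (48.2 - 3.4)
f_primary = 0.189732
f_eutectic = 1 - 0.189732 = 0.8103


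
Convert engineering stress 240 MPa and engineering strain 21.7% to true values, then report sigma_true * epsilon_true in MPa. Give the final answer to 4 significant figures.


sigma_true = sigma_eng * (1 + epsilon_eng)
sigma_true = 240 * (1 + 0.217) = 292.08 MPa
epsilon_true = ln(1 + epsilon_eng)
epsilon_true = ln(1 + 0.217) = 0.196389
sigma_true * epsilon_true = 292.08 * 0.196389 = 57.36 MPa


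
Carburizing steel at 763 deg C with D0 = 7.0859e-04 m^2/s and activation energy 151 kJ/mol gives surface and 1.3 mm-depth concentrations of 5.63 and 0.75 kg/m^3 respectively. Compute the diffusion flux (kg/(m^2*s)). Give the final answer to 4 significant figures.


Step 1: D = D0 * exp(-Qd/(R*T))
T = 763 + 273.15 = 1036.15 K
D = 7.0859e-04 * exp(-151e3 / (8.314 * 1036.15)) = 1.72931e-11 m^2/s
Step 2: J = D * (C1 - C2) / dx
J = 1.72931e-11 * (5.63 - 0.75) / 1.3e-03
J = 6.492e-08 kg/(m^2*s)


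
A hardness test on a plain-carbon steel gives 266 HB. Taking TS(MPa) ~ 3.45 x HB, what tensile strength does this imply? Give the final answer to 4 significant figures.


TS (MPa) = 3.45 * HB
TS = 3.45 * 266
TS = 917.7 MPa


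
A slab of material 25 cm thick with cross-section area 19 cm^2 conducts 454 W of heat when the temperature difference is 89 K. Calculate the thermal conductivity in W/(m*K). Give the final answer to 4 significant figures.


k = Q*L / (A*dT)
L = 0.25 m, A = 1.9e-03 m^2
k = 454 * 0.25 / (1.9e-03 * 89)
k = 671.2 W/(m*K)


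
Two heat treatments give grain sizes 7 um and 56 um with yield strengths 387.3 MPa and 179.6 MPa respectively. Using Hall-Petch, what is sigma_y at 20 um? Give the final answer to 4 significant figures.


sigma_y = sigma0 + k / sqrt(d)
1/sqrt(d1) = 1/sqrt(7e-06) = 377.964;  1/sqrt(d2) = 133.631
k = (sigma1 - sigma2) / (1/sqrt(d1) - 1/sqrt(d2)) = (387.3 - 179.6) / (377.964 - 133.631) = 0.850066 MPa*m^0.5
sigma0 = sigma1 - k/sqrt(d1) = 387.3 - 0.850066*377.964 = 66.0051 MPa
sigma_y(d3) = 66.0051 + 0.850066 / sqrt(2e-05) = 256.1 MPa


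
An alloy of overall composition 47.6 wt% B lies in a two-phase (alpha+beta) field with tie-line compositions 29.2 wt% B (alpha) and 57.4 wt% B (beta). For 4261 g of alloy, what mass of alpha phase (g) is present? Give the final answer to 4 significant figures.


f_alpha = (C_beta - C0) / (C_beta - C_alpha)
f_alpha = (57.4 - 47.6) / (57.4 - 29.2) = 0.347518
m_alpha = f_alpha * m_total = 0.347518 * 4261 = 1481 g


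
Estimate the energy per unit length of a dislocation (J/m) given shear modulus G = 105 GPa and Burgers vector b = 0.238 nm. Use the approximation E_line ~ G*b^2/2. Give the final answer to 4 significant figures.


E = G*b^2/2
b = 0.238 nm = 2.38e-10 m
G = 105 GPa = 1.05e+11 Pa
E = 0.5 * 1.05e+11 * (2.38e-10)^2
E = 2.974e-09 J/m


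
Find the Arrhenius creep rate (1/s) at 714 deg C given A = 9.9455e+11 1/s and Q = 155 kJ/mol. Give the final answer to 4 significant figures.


rate = A * exp(-Q / (R*T))
T = 714 + 273.15 = 987.15 K
rate = 9.9455e+11 * exp(-155e3 / (8.314 * 987.15))
rate = 6246 1/s


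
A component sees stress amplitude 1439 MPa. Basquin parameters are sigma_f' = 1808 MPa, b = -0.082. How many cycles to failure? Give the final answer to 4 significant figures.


sigma_a = sigma_f' * (2*Nf)^b
2*Nf = (sigma_a / sigma_f')^(1/b)
2*Nf = (1439 / 1808)^(1/-0.082)
2*Nf = 16.1806
Nf = 8.09 cycles


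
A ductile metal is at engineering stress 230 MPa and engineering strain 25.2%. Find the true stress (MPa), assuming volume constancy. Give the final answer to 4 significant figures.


sigma_true = sigma_eng * (1 + epsilon_eng)
sigma_true = 230 * (1 + 0.252)
sigma_true = 288 MPa


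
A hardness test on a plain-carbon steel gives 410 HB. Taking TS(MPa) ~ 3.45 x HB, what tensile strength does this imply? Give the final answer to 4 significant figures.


TS (MPa) = 3.45 * HB
TS = 3.45 * 410
TS = 1415 MPa


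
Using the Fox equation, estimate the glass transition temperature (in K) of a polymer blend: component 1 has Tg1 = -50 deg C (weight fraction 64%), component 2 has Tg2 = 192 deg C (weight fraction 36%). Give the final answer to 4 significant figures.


1/Tg = w1/Tg1 + w2/Tg2 (in Kelvin)
Tg1 = 223.15 K, Tg2 = 465.15 K
1/Tg = 0.64/223.15 + 0.36/465.15
Tg = 274.6 K


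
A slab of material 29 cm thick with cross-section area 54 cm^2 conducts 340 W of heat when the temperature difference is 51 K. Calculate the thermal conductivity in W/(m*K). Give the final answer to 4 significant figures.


k = Q*L / (A*dT)
L = 0.29 m, A = 5.4e-03 m^2
k = 340 * 0.29 / (5.4e-03 * 51)
k = 358 W/(m*K)


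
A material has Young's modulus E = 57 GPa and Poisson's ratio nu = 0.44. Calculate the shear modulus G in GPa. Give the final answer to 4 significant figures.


G = E / (2*(1+nu))
G = 57 / (2*(1+0.44))
G = 19.79 GPa


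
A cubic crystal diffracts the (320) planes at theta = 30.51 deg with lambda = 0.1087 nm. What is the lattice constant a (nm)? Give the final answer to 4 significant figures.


d = lambda / (2*sin(theta))
d = 0.1087 / (2*sin(30.51 deg))
d = 0.107054 nm
a = d * sqrt(h^2+k^2+l^2) = 0.107054 * sqrt(13)
a = 0.386 nm


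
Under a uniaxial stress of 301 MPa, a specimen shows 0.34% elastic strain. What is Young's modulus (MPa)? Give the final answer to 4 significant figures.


E = sigma / epsilon
epsilon = 0.34% = 3.4e-03
E = 301 / 3.4e-03
E = 88530 MPa


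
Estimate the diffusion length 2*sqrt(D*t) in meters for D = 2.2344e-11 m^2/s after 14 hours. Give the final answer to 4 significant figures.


t = 14 hr = 50400 s
Diffusion length = 2*sqrt(D*t)
= 2*sqrt(2.2344e-11 * 50400)
= 2.122e-03 m


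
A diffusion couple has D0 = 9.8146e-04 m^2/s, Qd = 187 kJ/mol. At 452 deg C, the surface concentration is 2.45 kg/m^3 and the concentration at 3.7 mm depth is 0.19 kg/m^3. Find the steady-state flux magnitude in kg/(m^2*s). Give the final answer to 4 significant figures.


Step 1: D = D0 * exp(-Qd/(R*T))
T = 452 + 273.15 = 725.15 K
D = 9.8146e-04 * exp(-187e3 / (8.314 * 725.15)) = 3.32077e-17 m^2/s
Step 2: J = D * (C1 - C2) / dx
J = 3.32077e-17 * (2.45 - 0.19) / 3.7e-03
J = 2.028e-14 kg/(m^2*s)


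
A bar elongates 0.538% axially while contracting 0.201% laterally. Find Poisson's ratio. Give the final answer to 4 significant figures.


nu = -epsilon_lat / epsilon_axial
Lateral strain is contraction (negative), so using magnitudes:
nu = 0.201 / 0.538
nu = 0.3736


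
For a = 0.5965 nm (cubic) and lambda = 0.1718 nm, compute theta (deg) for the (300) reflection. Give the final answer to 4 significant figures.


d = a / sqrt(h^2+k^2+l^2)
d = 0.5965 / sqrt(9) = 0.198833 nm
lambda = 2*d*sin(theta)  =>  sin(theta) = lambda / (2*d)
sin(theta) = 0.1718 / (2 * 0.198833) = 0.43202
theta = 25.6 deg


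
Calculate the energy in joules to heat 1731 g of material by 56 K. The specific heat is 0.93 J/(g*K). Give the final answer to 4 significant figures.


Q = m * cp * dT
Q = 1731 * 0.93 * 56
Q = 90150 J


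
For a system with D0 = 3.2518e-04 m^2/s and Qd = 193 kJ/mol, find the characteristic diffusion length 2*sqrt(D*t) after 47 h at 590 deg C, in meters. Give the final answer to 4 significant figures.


Step 1: D = D0 * exp(-Qd/(R*T))
T = 863.15 K
D = 3.2518e-04 * exp(-193e3 / (8.314 * 863.15)) = 6.79293e-16 m^2/s
Step 2: L = 2*sqrt(D*t)
t = 47 h = 169200 s
L = 2*sqrt(6.79293e-16 * 169200) = 2.144e-05 m


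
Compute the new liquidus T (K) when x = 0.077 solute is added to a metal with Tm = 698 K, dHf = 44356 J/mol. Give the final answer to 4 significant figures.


dT = R*Tm^2*x / dHf
dT = 8.314 * 698^2 * 0.077 / 44356
dT = 7.03168 K
T_new = 698 - 7.03168 = 691 K


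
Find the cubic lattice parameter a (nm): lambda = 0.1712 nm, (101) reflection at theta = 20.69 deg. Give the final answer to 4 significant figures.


d = lambda / (2*sin(theta))
d = 0.1712 / (2*sin(20.69 deg))
d = 0.242279 nm
a = d * sqrt(h^2+k^2+l^2) = 0.242279 * sqrt(2)
a = 0.3426 nm


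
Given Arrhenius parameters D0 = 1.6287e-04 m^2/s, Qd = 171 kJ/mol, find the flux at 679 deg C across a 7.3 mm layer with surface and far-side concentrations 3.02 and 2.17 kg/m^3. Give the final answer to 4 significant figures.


Step 1: D = D0 * exp(-Qd/(R*T))
T = 679 + 273.15 = 952.15 K
D = 1.6287e-04 * exp(-171e3 / (8.314 * 952.15)) = 6.76858e-14 m^2/s
Step 2: J = D * (C1 - C2) / dx
J = 6.76858e-14 * (3.02 - 2.17) / 7.3e-03
J = 7.881e-12 kg/(m^2*s)


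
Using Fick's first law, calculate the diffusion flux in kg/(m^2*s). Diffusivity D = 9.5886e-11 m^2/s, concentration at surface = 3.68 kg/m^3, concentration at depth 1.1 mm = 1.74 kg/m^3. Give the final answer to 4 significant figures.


J = -D * (dC/dx) = D * (C1 - C2) / dx
J = 9.5886e-11 * (3.68 - 1.74) / 1.1e-03
J = 1.691e-07 kg/(m^2*s)


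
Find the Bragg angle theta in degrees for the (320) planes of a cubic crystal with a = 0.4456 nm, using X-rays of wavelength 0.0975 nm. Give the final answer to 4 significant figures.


d = a / sqrt(h^2+k^2+l^2)
d = 0.4456 / sqrt(13) = 0.123587 nm
lambda = 2*d*sin(theta)  =>  sin(theta) = lambda / (2*d)
sin(theta) = 0.0975 / (2 * 0.123587) = 0.394458
theta = 23.23 deg


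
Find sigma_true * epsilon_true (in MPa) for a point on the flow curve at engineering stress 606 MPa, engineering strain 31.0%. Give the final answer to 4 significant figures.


sigma_true = sigma_eng * (1 + epsilon_eng)
sigma_true = 606 * (1 + 0.31) = 793.86 MPa
epsilon_true = ln(1 + epsilon_eng)
epsilon_true = ln(1 + 0.31) = 0.270027
sigma_true * epsilon_true = 793.86 * 0.270027 = 214.4 MPa


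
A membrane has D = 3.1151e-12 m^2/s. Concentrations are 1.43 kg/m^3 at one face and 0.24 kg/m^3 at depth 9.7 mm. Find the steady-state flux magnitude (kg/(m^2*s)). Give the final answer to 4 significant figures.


J = -D * (dC/dx) = D * (C1 - C2) / dx
J = 3.1151e-12 * (1.43 - 0.24) / 9.7e-03
J = 3.822e-10 kg/(m^2*s)


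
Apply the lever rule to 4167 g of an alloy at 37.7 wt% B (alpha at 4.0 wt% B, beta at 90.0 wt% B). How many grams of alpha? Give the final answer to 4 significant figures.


f_alpha = (C_beta - C0) / (C_beta - C_alpha)
f_alpha = (90.0 - 37.7) / (90.0 - 4.0) = 0.60814
m_alpha = f_alpha * m_total = 0.60814 * 4167 = 2534 g


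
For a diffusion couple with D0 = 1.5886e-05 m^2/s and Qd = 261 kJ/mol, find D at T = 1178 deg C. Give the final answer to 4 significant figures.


D = D0 * exp(-Qd / (R*T))
T = 1451.15 K
D = 1.5886e-05 * exp(-261e3 / (8.314 * 1451.15))
D = 6.396e-15 m^2/s


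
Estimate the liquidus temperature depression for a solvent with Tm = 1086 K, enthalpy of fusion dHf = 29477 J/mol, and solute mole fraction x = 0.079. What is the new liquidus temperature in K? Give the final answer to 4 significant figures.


dT = R*Tm^2*x / dHf
dT = 8.314 * 1086^2 * 0.079 / 29477
dT = 26.2793 K
T_new = 1086 - 26.2793 = 1060 K


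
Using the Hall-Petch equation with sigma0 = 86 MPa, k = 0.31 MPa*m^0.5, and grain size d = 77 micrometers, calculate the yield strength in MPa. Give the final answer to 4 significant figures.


sigma_y = sigma0 + k / sqrt(d)
d = 77 um = 7.7e-05 m
sigma_y = 86 + 0.31 / sqrt(7.7e-05)
sigma_y = 121.3 MPa


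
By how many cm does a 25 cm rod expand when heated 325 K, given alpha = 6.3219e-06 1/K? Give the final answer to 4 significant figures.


dL = L0 * alpha * dT
dL = 25 * 6.3219e-06 * 325
dL = 0.05137 cm


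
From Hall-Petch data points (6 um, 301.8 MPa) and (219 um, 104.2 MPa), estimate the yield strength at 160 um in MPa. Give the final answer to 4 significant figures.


sigma_y = sigma0 + k / sqrt(d)
1/sqrt(d1) = 1/sqrt(6e-06) = 408.248;  1/sqrt(d2) = 67.5737
k = (sigma1 - sigma2) / (1/sqrt(d1) - 1/sqrt(d2)) = (301.8 - 104.2) / (408.248 - 67.5737) = 0.580026 MPa*m^0.5
sigma0 = sigma1 - k/sqrt(d1) = 301.8 - 0.580026*408.248 = 65.0055 MPa
sigma_y(d3) = 65.0055 + 0.580026 / sqrt(1.6e-04) = 110.9 MPa


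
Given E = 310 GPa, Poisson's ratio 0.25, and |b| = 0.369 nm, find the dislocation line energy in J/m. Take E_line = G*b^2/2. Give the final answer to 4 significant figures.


Step 1: G = E / (2*(1+nu))
G = 310 / (2*(1+0.25)) = 124 GPa = 1.24e+11 Pa
Step 2: E_line = G*b^2/2
b = 0.369 nm = 3.69e-10 m
E_line = 0.5 * 1.24e+11 * (3.69e-10)^2 = 8.442e-09 J/m


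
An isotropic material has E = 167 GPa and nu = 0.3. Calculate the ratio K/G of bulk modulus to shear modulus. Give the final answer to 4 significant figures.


G = E / (2*(1+nu))
G = 167 / (2*(1+0.3)) = 64.2308 GPa
K = E / (3*(1-2*nu))
K = 167 / (3*(1-2*0.3)) = 139.167 GPa
K/G = 139.167 / 64.2308 = 2.167


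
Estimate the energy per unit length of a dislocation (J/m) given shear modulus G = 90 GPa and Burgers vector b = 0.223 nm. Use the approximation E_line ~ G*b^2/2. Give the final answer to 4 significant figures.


E = G*b^2/2
b = 0.223 nm = 2.23e-10 m
G = 90 GPa = 9e+10 Pa
E = 0.5 * 9e+10 * (2.23e-10)^2
E = 2.238e-09 J/m


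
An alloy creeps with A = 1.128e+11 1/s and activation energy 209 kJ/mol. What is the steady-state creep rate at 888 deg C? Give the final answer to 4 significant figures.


rate = A * exp(-Q / (R*T))
T = 888 + 273.15 = 1161.15 K
rate = 1.128e+11 * exp(-209e3 / (8.314 * 1161.15))
rate = 44.67 1/s


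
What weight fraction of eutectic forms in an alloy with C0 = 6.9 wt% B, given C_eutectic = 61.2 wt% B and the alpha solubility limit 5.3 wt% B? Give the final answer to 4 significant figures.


f_primary = (C_e - C0) / (C_e - C_alpha_max)
f_primary = (61.2 - 6.9) / (61.2 - 5.3)
f_primary = 0.971377
f_eutectic = 1 - 0.971377 = 0.02862


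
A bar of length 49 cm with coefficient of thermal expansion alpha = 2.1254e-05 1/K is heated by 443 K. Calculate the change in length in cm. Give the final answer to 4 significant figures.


dL = L0 * alpha * dT
dL = 49 * 2.1254e-05 * 443
dL = 0.4614 cm


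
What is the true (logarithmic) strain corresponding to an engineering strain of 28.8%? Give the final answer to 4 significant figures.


epsilon_true = ln(1 + epsilon_eng)
epsilon_true = ln(1 + 0.288)
epsilon_true = 0.2531


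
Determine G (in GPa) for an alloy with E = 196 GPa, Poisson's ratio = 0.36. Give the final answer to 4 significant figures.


G = E / (2*(1+nu))
G = 196 / (2*(1+0.36))
G = 72.06 GPa


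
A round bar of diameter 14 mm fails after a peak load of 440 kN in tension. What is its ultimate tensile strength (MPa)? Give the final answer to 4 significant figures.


A0 = pi*(d/2)^2 = pi*(14/2)^2 = 153.938 mm^2
UTS = F_max / A0 = 440*1000 / 153.938
UTS = 2858 MPa


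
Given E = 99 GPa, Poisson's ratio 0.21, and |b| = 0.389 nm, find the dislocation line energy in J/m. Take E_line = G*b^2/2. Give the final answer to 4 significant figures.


Step 1: G = E / (2*(1+nu))
G = 99 / (2*(1+0.21)) = 40.9091 GPa = 4.09091e+10 Pa
Step 2: E_line = G*b^2/2
b = 0.389 nm = 3.89e-10 m
E_line = 0.5 * 4.09091e+10 * (3.89e-10)^2 = 3.095e-09 J/m


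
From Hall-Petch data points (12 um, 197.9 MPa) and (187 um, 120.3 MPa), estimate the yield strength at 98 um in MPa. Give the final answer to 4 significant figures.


sigma_y = sigma0 + k / sqrt(d)
1/sqrt(d1) = 1/sqrt(1.2e-05) = 288.675;  1/sqrt(d2) = 73.1272
k = (sigma1 - sigma2) / (1/sqrt(d1) - 1/sqrt(d2)) = (197.9 - 120.3) / (288.675 - 73.1272) = 0.360013 MPa*m^0.5
sigma0 = sigma1 - k/sqrt(d1) = 197.9 - 0.360013*288.675 = 93.9733 MPa
sigma_y(d3) = 93.9733 + 0.360013 / sqrt(9.8e-05) = 130.3 MPa


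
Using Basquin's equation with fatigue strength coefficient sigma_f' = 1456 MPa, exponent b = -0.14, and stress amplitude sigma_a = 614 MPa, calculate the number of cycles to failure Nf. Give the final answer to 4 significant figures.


sigma_a = sigma_f' * (2*Nf)^b
2*Nf = (sigma_a / sigma_f')^(1/b)
2*Nf = (614 / 1456)^(1/-0.14)
2*Nf = 477.003
Nf = 238.5 cycles


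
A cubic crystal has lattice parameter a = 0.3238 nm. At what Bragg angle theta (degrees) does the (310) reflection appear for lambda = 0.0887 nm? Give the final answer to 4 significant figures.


d = a / sqrt(h^2+k^2+l^2)
d = 0.3238 / sqrt(10) = 0.102395 nm
lambda = 2*d*sin(theta)  =>  sin(theta) = lambda / (2*d)
sin(theta) = 0.0887 / (2 * 0.102395) = 0.433129
theta = 25.67 deg


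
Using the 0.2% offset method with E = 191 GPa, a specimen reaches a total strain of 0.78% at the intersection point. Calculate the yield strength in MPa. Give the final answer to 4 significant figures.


Offset strain = 0.002
Elastic strain at yield = total_strain - offset = 7.8e-03 - 0.002 = 5.8e-03
sigma_y = E * elastic_strain = 191000 * 5.8e-03
sigma_y = 1108 MPa


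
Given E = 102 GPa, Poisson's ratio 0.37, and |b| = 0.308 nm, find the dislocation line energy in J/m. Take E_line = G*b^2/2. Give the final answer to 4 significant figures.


Step 1: G = E / (2*(1+nu))
G = 102 / (2*(1+0.37)) = 37.2263 GPa = 3.72263e+10 Pa
Step 2: E_line = G*b^2/2
b = 0.308 nm = 3.08e-10 m
E_line = 0.5 * 3.72263e+10 * (3.08e-10)^2 = 1.766e-09 J/m


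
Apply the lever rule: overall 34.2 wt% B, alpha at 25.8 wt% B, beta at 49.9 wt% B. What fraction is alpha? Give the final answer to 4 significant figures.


f_alpha = (C_beta - C0) / (C_beta - C_alpha)
f_alpha = (49.9 - 34.2) / (49.9 - 25.8)
f_alpha = 0.6515


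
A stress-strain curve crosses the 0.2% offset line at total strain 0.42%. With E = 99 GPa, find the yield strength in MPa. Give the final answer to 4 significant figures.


Offset strain = 0.002
Elastic strain at yield = total_strain - offset = 4.2e-03 - 0.002 = 2.2e-03
sigma_y = E * elastic_strain = 99000 * 2.2e-03
sigma_y = 217.8 MPa


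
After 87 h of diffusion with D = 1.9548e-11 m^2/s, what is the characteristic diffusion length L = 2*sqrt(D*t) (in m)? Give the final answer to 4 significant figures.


t = 87 hr = 313200 s
Diffusion length = 2*sqrt(D*t)
= 2*sqrt(1.9548e-11 * 313200)
= 4.949e-03 m


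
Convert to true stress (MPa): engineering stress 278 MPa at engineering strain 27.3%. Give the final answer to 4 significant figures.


sigma_true = sigma_eng * (1 + epsilon_eng)
sigma_true = 278 * (1 + 0.273)
sigma_true = 353.9 MPa


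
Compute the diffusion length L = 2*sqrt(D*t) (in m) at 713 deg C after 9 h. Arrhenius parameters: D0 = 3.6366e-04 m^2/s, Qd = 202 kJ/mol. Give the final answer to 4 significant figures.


Step 1: D = D0 * exp(-Qd/(R*T))
T = 986.15 K
D = 3.6366e-04 * exp(-202e3 / (8.314 * 986.15)) = 7.25642e-15 m^2/s
Step 2: L = 2*sqrt(D*t)
t = 9 h = 32400 s
L = 2*sqrt(7.25642e-15 * 32400) = 3.067e-05 m


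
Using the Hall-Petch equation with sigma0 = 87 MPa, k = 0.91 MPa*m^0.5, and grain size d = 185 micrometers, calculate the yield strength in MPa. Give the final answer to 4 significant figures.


sigma_y = sigma0 + k / sqrt(d)
d = 185 um = 1.85e-04 m
sigma_y = 87 + 0.91 / sqrt(1.85e-04)
sigma_y = 153.9 MPa


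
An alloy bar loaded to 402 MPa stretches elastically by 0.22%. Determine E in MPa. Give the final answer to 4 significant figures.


E = sigma / epsilon
epsilon = 0.22% = 2.2e-03
E = 402 / 2.2e-03
E = 182700 MPa


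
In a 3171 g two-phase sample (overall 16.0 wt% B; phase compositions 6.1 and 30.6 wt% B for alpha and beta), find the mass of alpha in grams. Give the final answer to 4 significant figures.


f_alpha = (C_beta - C0) / (C_beta - C_alpha)
f_alpha = (30.6 - 16.0) / (30.6 - 6.1) = 0.595918
m_alpha = f_alpha * m_total = 0.595918 * 3171 = 1890 g


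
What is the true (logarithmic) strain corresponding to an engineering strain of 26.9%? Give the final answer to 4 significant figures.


epsilon_true = ln(1 + epsilon_eng)
epsilon_true = ln(1 + 0.269)
epsilon_true = 0.2382


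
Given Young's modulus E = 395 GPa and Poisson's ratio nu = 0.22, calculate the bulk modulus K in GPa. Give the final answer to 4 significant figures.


K = E / (3*(1-2*nu))
K = 395 / (3*(1-2*0.22))
K = 235.1 GPa


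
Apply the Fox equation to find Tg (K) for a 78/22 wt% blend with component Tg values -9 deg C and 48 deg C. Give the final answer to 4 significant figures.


1/Tg = w1/Tg1 + w2/Tg2 (in Kelvin)
Tg1 = 264.15 K, Tg2 = 321.15 K
1/Tg = 0.78/264.15 + 0.22/321.15
Tg = 274.9 K


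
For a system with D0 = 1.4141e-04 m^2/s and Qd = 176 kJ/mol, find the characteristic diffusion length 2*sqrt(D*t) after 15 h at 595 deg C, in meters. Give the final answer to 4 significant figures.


Step 1: D = D0 * exp(-Qd/(R*T))
T = 868.15 K
D = 1.4141e-04 * exp(-176e3 / (8.314 * 868.15)) = 3.63557e-15 m^2/s
Step 2: L = 2*sqrt(D*t)
t = 15 h = 54000 s
L = 2*sqrt(3.63557e-15 * 54000) = 2.802e-05 m


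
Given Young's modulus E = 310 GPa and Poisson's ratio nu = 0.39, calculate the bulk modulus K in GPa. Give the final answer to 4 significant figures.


K = E / (3*(1-2*nu))
K = 310 / (3*(1-2*0.39))
K = 469.7 GPa


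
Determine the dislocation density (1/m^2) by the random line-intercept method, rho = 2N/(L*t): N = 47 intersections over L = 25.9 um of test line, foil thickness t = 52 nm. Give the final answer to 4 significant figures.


rho = 2N / (L * t)
L = 25.9 um = 2.59e-05 m, t = 52 nm = 5.2e-08 m
rho = 2 * 47 / (2.59e-05 * 5.2e-08)
rho = 6.98e+13 1/m^2


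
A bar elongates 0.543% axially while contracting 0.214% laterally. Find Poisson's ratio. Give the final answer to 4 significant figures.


nu = -epsilon_lat / epsilon_axial
Lateral strain is contraction (negative), so using magnitudes:
nu = 0.214 / 0.543
nu = 0.3941


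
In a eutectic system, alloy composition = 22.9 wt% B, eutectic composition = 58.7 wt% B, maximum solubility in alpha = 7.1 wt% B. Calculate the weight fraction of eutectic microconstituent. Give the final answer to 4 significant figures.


f_primary = (C_e - C0) / (C_e - C_alpha_max)
f_primary = (58.7 - 22.9) / (58.7 - 7.1)
f_primary = 0.693798
f_eutectic = 1 - 0.693798 = 0.3062


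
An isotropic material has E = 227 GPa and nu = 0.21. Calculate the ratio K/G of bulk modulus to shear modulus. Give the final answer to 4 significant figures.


G = E / (2*(1+nu))
G = 227 / (2*(1+0.21)) = 93.8017 GPa
K = E / (3*(1-2*nu))
K = 227 / (3*(1-2*0.21)) = 130.46 GPa
K/G = 130.46 / 93.8017 = 1.391


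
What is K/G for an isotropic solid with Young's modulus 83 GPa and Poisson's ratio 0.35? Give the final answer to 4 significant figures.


G = E / (2*(1+nu))
G = 83 / (2*(1+0.35)) = 30.7407 GPa
K = E / (3*(1-2*nu))
K = 83 / (3*(1-2*0.35)) = 92.2222 GPa
K/G = 92.2222 / 30.7407 = 3


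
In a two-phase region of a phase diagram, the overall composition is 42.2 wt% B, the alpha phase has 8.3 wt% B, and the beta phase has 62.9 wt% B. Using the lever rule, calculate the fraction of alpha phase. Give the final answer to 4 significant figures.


f_alpha = (C_beta - C0) / (C_beta - C_alpha)
f_alpha = (62.9 - 42.2) / (62.9 - 8.3)
f_alpha = 0.3791


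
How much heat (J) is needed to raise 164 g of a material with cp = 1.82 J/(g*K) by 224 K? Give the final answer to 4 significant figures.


Q = m * cp * dT
Q = 164 * 1.82 * 224
Q = 66860 J


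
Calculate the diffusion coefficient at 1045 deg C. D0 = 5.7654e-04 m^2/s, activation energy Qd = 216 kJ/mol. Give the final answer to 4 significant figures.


D = D0 * exp(-Qd / (R*T))
T = 1318.15 K
D = 5.7654e-04 * exp(-216e3 / (8.314 * 1318.15))
D = 1.589e-12 m^2/s


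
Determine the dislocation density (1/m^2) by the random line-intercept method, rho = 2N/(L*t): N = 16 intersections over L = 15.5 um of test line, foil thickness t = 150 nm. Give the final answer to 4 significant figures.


rho = 2N / (L * t)
L = 15.5 um = 1.55e-05 m, t = 150 nm = 1.5e-07 m
rho = 2 * 16 / (1.55e-05 * 1.5e-07)
rho = 1.376e+13 1/m^2


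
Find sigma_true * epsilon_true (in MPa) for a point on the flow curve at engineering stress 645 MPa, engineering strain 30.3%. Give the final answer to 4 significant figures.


sigma_true = sigma_eng * (1 + epsilon_eng)
sigma_true = 645 * (1 + 0.303) = 840.435 MPa
epsilon_true = ln(1 + epsilon_eng)
epsilon_true = ln(1 + 0.303) = 0.264669
sigma_true * epsilon_true = 840.435 * 0.264669 = 222.4 MPa


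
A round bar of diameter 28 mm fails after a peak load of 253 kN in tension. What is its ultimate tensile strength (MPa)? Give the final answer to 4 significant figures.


A0 = pi*(d/2)^2 = pi*(28/2)^2 = 615.752 mm^2
UTS = F_max / A0 = 253*1000 / 615.752
UTS = 410.9 MPa


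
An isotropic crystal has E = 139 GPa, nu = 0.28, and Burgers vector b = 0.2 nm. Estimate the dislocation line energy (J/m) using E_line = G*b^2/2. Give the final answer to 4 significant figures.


Step 1: G = E / (2*(1+nu))
G = 139 / (2*(1+0.28)) = 54.2969 GPa = 5.42969e+10 Pa
Step 2: E_line = G*b^2/2
b = 0.2 nm = 2e-10 m
E_line = 0.5 * 5.42969e+10 * (2e-10)^2 = 1.086e-09 J/m


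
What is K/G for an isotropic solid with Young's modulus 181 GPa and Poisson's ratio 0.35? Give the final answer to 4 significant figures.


G = E / (2*(1+nu))
G = 181 / (2*(1+0.35)) = 67.037 GPa
K = E / (3*(1-2*nu))
K = 181 / (3*(1-2*0.35)) = 201.111 GPa
K/G = 201.111 / 67.037 = 3


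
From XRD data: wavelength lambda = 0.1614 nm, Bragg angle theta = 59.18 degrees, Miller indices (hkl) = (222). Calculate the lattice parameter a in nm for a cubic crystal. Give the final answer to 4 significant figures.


d = lambda / (2*sin(theta))
d = 0.1614 / (2*sin(59.18 deg))
d = 0.0939704 nm
a = d * sqrt(h^2+k^2+l^2) = 0.0939704 * sqrt(12)
a = 0.3255 nm


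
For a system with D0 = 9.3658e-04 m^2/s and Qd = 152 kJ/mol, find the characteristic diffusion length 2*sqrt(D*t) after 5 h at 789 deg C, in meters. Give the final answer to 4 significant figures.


Step 1: D = D0 * exp(-Qd/(R*T))
T = 1062.15 K
D = 9.3658e-04 * exp(-152e3 / (8.314 * 1062.15)) = 3.13463e-11 m^2/s
Step 2: L = 2*sqrt(D*t)
t = 5 h = 18000 s
L = 2*sqrt(3.13463e-11 * 18000) = 1.502e-03 m


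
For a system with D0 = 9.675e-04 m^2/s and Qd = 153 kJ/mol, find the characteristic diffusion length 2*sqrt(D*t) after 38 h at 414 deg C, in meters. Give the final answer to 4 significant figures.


Step 1: D = D0 * exp(-Qd/(R*T))
T = 687.15 K
D = 9.675e-04 * exp(-153e3 / (8.314 * 687.15)) = 2.26323e-15 m^2/s
Step 2: L = 2*sqrt(D*t)
t = 38 h = 136800 s
L = 2*sqrt(2.26323e-15 * 136800) = 3.519e-05 m


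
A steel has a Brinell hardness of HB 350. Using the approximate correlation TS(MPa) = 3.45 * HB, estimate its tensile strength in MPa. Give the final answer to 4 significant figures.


TS (MPa) = 3.45 * HB
TS = 3.45 * 350
TS = 1208 MPa


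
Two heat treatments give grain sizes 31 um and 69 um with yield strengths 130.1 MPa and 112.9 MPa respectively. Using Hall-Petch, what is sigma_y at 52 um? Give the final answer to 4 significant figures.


sigma_y = sigma0 + k / sqrt(d)
1/sqrt(d1) = 1/sqrt(3.1e-05) = 179.605;  1/sqrt(d2) = 120.386
k = (sigma1 - sigma2) / (1/sqrt(d1) - 1/sqrt(d2)) = (130.1 - 112.9) / (179.605 - 120.386) = 0.290445 MPa*m^0.5
sigma0 = sigma1 - k/sqrt(d1) = 130.1 - 0.290445*179.605 = 77.9345 MPa
sigma_y(d3) = 77.9345 + 0.290445 / sqrt(5.2e-05) = 118.2 MPa


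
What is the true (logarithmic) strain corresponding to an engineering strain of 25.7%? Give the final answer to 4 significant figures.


epsilon_true = ln(1 + epsilon_eng)
epsilon_true = ln(1 + 0.257)
epsilon_true = 0.2287


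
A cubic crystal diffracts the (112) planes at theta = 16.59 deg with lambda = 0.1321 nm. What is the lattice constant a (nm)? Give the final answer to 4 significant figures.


d = lambda / (2*sin(theta))
d = 0.1321 / (2*sin(16.59 deg))
d = 0.231331 nm
a = d * sqrt(h^2+k^2+l^2) = 0.231331 * sqrt(6)
a = 0.5666 nm


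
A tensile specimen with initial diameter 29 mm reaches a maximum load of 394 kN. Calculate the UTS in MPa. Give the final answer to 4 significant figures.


A0 = pi*(d/2)^2 = pi*(29/2)^2 = 660.52 mm^2
UTS = F_max / A0 = 394*1000 / 660.52
UTS = 596.5 MPa


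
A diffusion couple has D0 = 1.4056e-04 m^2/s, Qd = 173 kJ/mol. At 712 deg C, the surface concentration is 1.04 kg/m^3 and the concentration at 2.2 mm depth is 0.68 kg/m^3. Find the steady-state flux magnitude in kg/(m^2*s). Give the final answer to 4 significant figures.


Step 1: D = D0 * exp(-Qd/(R*T))
T = 712 + 273.15 = 985.15 K
D = 1.4056e-04 * exp(-173e3 / (8.314 * 985.15)) = 9.43456e-14 m^2/s
Step 2: J = D * (C1 - C2) / dx
J = 9.43456e-14 * (1.04 - 0.68) / 2.2e-03
J = 1.544e-11 kg/(m^2*s)


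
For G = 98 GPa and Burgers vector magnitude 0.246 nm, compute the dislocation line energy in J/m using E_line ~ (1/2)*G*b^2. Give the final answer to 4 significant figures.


E = G*b^2/2
b = 0.246 nm = 2.46e-10 m
G = 98 GPa = 9.8e+10 Pa
E = 0.5 * 9.8e+10 * (2.46e-10)^2
E = 2.965e-09 J/m


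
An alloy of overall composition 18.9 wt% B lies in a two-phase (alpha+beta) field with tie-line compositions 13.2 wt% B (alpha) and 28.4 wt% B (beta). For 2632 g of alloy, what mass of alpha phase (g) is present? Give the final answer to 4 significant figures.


f_alpha = (C_beta - C0) / (C_beta - C_alpha)
f_alpha = (28.4 - 18.9) / (28.4 - 13.2) = 0.625
m_alpha = f_alpha * m_total = 0.625 * 2632 = 1645 g


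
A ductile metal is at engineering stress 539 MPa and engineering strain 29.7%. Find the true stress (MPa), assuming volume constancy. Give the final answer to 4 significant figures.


sigma_true = sigma_eng * (1 + epsilon_eng)
sigma_true = 539 * (1 + 0.297)
sigma_true = 699.1 MPa


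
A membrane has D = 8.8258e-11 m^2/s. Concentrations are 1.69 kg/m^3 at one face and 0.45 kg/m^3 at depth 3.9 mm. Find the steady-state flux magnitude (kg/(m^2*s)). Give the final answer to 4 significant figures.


J = -D * (dC/dx) = D * (C1 - C2) / dx
J = 8.8258e-11 * (1.69 - 0.45) / 3.9e-03
J = 2.806e-08 kg/(m^2*s)


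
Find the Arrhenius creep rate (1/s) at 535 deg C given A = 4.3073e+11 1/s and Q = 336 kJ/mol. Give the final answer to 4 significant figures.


rate = A * exp(-Q / (R*T))
T = 535 + 273.15 = 808.15 K
rate = 4.3073e+11 * exp(-336e3 / (8.314 * 808.15))
rate = 8.244e-11 1/s


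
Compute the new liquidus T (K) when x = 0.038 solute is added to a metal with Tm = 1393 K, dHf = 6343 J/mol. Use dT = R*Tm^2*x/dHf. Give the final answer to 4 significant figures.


dT = R*Tm^2*x / dHf
dT = 8.314 * 1393^2 * 0.038 / 6343
dT = 96.6498 K
T_new = 1393 - 96.6498 = 1296 K


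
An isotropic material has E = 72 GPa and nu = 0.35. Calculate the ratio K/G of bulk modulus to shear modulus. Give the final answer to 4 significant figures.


G = E / (2*(1+nu))
G = 72 / (2*(1+0.35)) = 26.6667 GPa
K = E / (3*(1-2*nu))
K = 72 / (3*(1-2*0.35)) = 80 GPa
K/G = 80 / 26.6667 = 3


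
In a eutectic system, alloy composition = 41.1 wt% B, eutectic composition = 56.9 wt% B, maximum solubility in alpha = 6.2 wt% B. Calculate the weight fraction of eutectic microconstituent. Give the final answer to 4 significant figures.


f_primary = (C_e - C0) / (C_e - C_alpha_max)
f_primary = (56.9 - 41.1) / (56.9 - 6.2)
f_primary = 0.311637
f_eutectic = 1 - 0.311637 = 0.6884


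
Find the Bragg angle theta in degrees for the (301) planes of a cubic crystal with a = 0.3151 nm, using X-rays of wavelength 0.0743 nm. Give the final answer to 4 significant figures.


d = a / sqrt(h^2+k^2+l^2)
d = 0.3151 / sqrt(10) = 0.0996434 nm
lambda = 2*d*sin(theta)  =>  sin(theta) = lambda / (2*d)
sin(theta) = 0.0743 / (2 * 0.0996434) = 0.37283
theta = 21.89 deg


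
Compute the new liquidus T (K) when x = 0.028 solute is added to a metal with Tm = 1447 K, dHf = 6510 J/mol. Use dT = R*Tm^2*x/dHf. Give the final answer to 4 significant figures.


dT = R*Tm^2*x / dHf
dT = 8.314 * 1447^2 * 0.028 / 6510
dT = 74.8728 K
T_new = 1447 - 74.8728 = 1372 K


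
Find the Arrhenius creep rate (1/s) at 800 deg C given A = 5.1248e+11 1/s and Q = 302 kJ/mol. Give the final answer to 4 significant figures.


rate = A * exp(-Q / (R*T))
T = 800 + 273.15 = 1073.15 K
rate = 5.1248e+11 * exp(-302e3 / (8.314 * 1073.15))
rate = 1.022e-03 1/s


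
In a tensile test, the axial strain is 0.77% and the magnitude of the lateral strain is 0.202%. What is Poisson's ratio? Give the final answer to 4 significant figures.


nu = -epsilon_lat / epsilon_axial
Lateral strain is contraction (negative), so using magnitudes:
nu = 0.202 / 0.77
nu = 0.2623


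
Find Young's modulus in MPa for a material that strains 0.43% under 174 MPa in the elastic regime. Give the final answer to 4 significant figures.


E = sigma / epsilon
epsilon = 0.43% = 4.3e-03
E = 174 / 4.3e-03
E = 40470 MPa


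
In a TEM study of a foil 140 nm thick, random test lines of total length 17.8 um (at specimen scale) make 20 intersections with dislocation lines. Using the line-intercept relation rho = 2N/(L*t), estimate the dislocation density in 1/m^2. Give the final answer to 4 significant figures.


rho = 2N / (L * t)
L = 17.8 um = 1.78e-05 m, t = 140 nm = 1.4e-07 m
rho = 2 * 20 / (1.78e-05 * 1.4e-07)
rho = 1.605e+13 1/m^2


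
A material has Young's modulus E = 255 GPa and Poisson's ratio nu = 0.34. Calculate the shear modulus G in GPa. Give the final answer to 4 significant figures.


G = E / (2*(1+nu))
G = 255 / (2*(1+0.34))
G = 95.15 GPa


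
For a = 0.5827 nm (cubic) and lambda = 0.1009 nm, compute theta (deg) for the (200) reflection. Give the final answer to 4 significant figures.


d = a / sqrt(h^2+k^2+l^2)
d = 0.5827 / sqrt(4) = 0.29135 nm
lambda = 2*d*sin(theta)  =>  sin(theta) = lambda / (2*d)
sin(theta) = 0.1009 / (2 * 0.29135) = 0.173159
theta = 9.972 deg


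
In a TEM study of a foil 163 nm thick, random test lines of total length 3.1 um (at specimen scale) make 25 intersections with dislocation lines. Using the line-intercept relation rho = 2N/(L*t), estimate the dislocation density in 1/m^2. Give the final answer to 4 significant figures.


rho = 2N / (L * t)
L = 3.1 um = 3.1e-06 m, t = 163 nm = 1.63e-07 m
rho = 2 * 25 / (3.1e-06 * 1.63e-07)
rho = 9.895e+13 1/m^2


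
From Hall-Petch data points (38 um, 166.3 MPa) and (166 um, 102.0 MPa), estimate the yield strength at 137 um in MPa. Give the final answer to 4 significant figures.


sigma_y = sigma0 + k / sqrt(d)
1/sqrt(d1) = 1/sqrt(3.8e-05) = 162.221;  1/sqrt(d2) = 77.6151
k = (sigma1 - sigma2) / (1/sqrt(d1) - 1/sqrt(d2)) = (166.3 - 102.0) / (162.221 - 77.6151) = 0.75999 MPa*m^0.5
sigma0 = sigma1 - k/sqrt(d1) = 166.3 - 0.75999*162.221 = 43.0133 MPa
sigma_y(d3) = 43.0133 + 0.75999 / sqrt(1.37e-04) = 107.9 MPa


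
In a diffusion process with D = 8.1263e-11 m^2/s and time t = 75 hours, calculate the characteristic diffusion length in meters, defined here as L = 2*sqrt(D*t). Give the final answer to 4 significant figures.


t = 75 hr = 270000 s
Diffusion length = 2*sqrt(D*t)
= 2*sqrt(8.1263e-11 * 270000)
= 9.368e-03 m


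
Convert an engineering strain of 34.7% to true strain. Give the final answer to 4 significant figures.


epsilon_true = ln(1 + epsilon_eng)
epsilon_true = ln(1 + 0.347)
epsilon_true = 0.2979


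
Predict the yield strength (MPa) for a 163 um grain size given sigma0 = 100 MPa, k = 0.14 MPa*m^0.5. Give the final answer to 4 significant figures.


sigma_y = sigma0 + k / sqrt(d)
d = 163 um = 1.63e-04 m
sigma_y = 100 + 0.14 / sqrt(1.63e-04)
sigma_y = 111 MPa


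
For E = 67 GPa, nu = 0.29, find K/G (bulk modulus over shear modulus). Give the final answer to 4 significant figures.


G = E / (2*(1+nu))
G = 67 / (2*(1+0.29)) = 25.969 GPa
K = E / (3*(1-2*nu))
K = 67 / (3*(1-2*0.29)) = 53.1746 GPa
K/G = 53.1746 / 25.969 = 2.048


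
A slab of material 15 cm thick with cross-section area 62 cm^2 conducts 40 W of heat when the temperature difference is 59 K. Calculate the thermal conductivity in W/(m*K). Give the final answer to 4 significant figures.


k = Q*L / (A*dT)
L = 0.15 m, A = 6.2e-03 m^2
k = 40 * 0.15 / (6.2e-03 * 59)
k = 16.4 W/(m*K)


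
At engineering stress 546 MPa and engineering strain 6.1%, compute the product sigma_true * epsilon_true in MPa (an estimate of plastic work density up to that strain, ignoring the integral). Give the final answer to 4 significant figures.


sigma_true = sigma_eng * (1 + epsilon_eng)
sigma_true = 546 * (1 + 0.061) = 579.306 MPa
epsilon_true = ln(1 + epsilon_eng)
epsilon_true = ln(1 + 0.061) = 0.0592119
sigma_true * epsilon_true = 579.306 * 0.0592119 = 34.3 MPa


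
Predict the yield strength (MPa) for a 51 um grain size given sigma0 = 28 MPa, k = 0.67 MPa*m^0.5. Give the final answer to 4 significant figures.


sigma_y = sigma0 + k / sqrt(d)
d = 51 um = 5.1e-05 m
sigma_y = 28 + 0.67 / sqrt(5.1e-05)
sigma_y = 121.8 MPa


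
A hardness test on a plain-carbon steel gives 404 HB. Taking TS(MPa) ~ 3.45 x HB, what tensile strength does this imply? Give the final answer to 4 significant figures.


TS (MPa) = 3.45 * HB
TS = 3.45 * 404
TS = 1394 MPa


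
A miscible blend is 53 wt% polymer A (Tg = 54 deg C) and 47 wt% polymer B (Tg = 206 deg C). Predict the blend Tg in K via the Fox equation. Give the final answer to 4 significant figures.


1/Tg = w1/Tg1 + w2/Tg2 (in Kelvin)
Tg1 = 327.15 K, Tg2 = 479.15 K
1/Tg = 0.53/327.15 + 0.47/479.15
Tg = 384.5 K


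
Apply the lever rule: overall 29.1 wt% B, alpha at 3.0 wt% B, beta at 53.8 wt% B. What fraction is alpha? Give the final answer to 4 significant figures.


f_alpha = (C_beta - C0) / (C_beta - C_alpha)
f_alpha = (53.8 - 29.1) / (53.8 - 3.0)
f_alpha = 0.4862
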